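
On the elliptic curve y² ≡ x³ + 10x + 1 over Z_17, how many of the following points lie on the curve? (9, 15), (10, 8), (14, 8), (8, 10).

(9, 15): 15² ≡ 4, rhs ≡ 4 → on.
(10, 8): 8² ≡ 13, rhs ≡ 13 → on.
(14, 8): 8² ≡ 13, rhs ≡ 12 → off.
(8, 10): 10² ≡ 15, rhs ≡ 15 → on.

3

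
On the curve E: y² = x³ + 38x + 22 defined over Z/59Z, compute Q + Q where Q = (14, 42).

(36, 16)

tangent at (14, 42): λ = (3·14² + 38)/(2·42) ≡ 36/25. 25⁻¹ ≡ 26 (mod 59), so λ ≡ 36·26 ≡ 51.
  x = λ² - 14 - 14 = 2601 - 28 ≡ 36; y = λ·(14 - 36) - 42 ≡ 16. → (36, 16)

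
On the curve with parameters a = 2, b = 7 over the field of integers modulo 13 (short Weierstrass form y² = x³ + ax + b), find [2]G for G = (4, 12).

tangent at (4, 12): λ = (3·4² + 2)/(2·12) ≡ 11/11. 11⁻¹ ≡ 6 (mod 13), so λ ≡ 11·6 ≡ 1.
  x = λ² - 4 - 4 = 1 - 8 ≡ 6; y = λ·(4 - 6) - 12 ≡ 12. → (6, 12)

(6, 12)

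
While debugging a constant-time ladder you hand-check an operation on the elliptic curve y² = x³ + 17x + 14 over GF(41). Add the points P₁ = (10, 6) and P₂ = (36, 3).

(18, 17)

(10, 6) + (36, 3). λ = (3 - 6)/(36 - 10) ≡ 38/26 mod 41. 26⁻¹ ≡ 30 (mod 41) since 26·30 = 780 ≡ 1, so λ ≡ 33.
  x = λ² - 10 - 36 = 1089 - 46 ≡ 18; y = λ·(10 - 18) - 6 ≡ 17. → (18, 17)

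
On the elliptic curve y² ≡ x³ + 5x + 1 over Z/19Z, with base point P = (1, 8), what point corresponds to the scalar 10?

(3, 10)

Double-and-add on 10 = (1010)₂. Start with P = (1, 8) for the leading 1-bit.
double: tangent at (1, 8): λ = (3·1² + 5)/(2·8) ≡ 8/16. 16⁻¹ ≡ 6 (mod 19), so λ ≡ 8·6 ≡ 10.
  x = λ² - 1 - 1 = 100 - 2 ≡ 3; y = λ·(1 - 3) - 8 ≡ 10. → (3, 10)
double: tangent at (3, 10): λ = (3·3² + 5)/(2·10) ≡ 13/1. 1⁻¹ ≡ 1 (mod 19), so λ ≡ 13·1 ≡ 13.
  x = λ² - 3 - 3 = 169 - 6 ≡ 11; y = λ·(3 - 11) - 10 ≡ 0. → (11, 0)
add P: (11, 0) + (1, 8). λ = (8 - 0)/(1 - 11) ≡ 8/9 mod 19. 9⁻¹ ≡ 17 (mod 19) since 9·17 = 153 ≡ 1, so λ ≡ 3.
  x = λ² - 11 - 1 = 9 - 12 ≡ 16; y = λ·(11 - 16) - 0 ≡ 4. → (16, 4)
double: tangent at (16, 4): λ = (3·16² + 5)/(2·4) ≡ 13/8. 8⁻¹ ≡ 12 (mod 19), so λ ≡ 13·12 ≡ 4.
  x = λ² - 16 - 16 = 16 - 32 ≡ 3; y = λ·(16 - 3) - 4 ≡ 10. → (3, 10)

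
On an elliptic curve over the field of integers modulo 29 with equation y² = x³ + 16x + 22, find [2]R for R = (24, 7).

(16, 16)

tangent at (24, 7): λ = (3·24² + 16)/(2·7) ≡ 4/14. 14⁻¹ ≡ 27 (mod 29), so λ ≡ 4·27 ≡ 21.
  x = λ² - 24 - 24 = 441 - 48 ≡ 16; y = λ·(24 - 16) - 7 ≡ 16. → (16, 16)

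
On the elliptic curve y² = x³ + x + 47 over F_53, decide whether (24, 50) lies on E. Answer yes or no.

y² = 50² ≡ 9; x³ + 1x + 47 = 13895 ≡ 9 (mod 53). 9 = 9.

yes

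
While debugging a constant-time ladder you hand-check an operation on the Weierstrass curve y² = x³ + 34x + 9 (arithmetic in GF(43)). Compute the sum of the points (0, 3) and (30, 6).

(0, 3) + (30, 6). λ = (6 - 3)/(30 - 0) ≡ 3/30 mod 43. 30⁻¹ ≡ 33 (mod 43) since 30·33 = 990 ≡ 1, so λ ≡ 13.
  x = λ² - 0 - 30 = 169 - 30 ≡ 10; y = λ·(0 - 10) - 3 ≡ 39. → (10, 39)

(10, 39)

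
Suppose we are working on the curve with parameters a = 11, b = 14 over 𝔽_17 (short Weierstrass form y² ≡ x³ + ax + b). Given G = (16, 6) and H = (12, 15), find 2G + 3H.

(9, 3)

First 2G:
Repeated addition: build up to 2G.
2G: tangent at (16, 6): λ = (3·16² + 11)/(2·6) ≡ 14/12. 12⁻¹ ≡ 10 (mod 17), so λ ≡ 14·10 ≡ 4.
  x = λ² - 16 - 16 = 16 - 32 ≡ 1; y = λ·(16 - 1) - 6 ≡ 3. → (1, 3)
2G = (1, 3).
Next 3H:
Repeated addition: build up to 3H.
2H: tangent at (12, 15): λ = (3·12² + 11)/(2·15) ≡ 1/13. 13⁻¹ ≡ 4 (mod 17), so λ ≡ 1·4 ≡ 4.
  x = λ² - 12 - 12 = 16 - 24 ≡ 9; y = λ·(12 - 9) - 15 ≡ 14. → (9, 14)
3H: (9, 14) + (12, 15). λ = (15 - 14)/(12 - 9) ≡ 1/3 mod 17. 3⁻¹ ≡ 6 (mod 17) since 3·6 = 18 ≡ 1, so λ ≡ 6.
  x = λ² - 9 - 12 = 36 - 21 ≡ 15; y = λ·(9 - 15) - 14 ≡ 1. → (15, 1)
3H = (15, 1).
Finally 2G + 3H:
(1, 3) + (15, 1). λ = (1 - 3)/(15 - 1) ≡ 15/14 mod 17. 14⁻¹ ≡ 11 (mod 17) since 14·11 = 154 ≡ 1, so λ ≡ 12.
  x = λ² - 1 - 15 = 144 - 16 ≡ 9; y = λ·(1 - 9) - 3 ≡ 3. → (9, 3)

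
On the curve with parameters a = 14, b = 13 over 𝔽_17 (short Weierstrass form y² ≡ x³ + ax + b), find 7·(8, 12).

Write Q = (8, 12).
Double-and-add on 7 = (111)₂. Start with Q = (8, 12) for the leading 1-bit.
double: tangent at (8, 12): λ = (3·8² + 14)/(2·12) ≡ 2/7. 7⁻¹ ≡ 5 (mod 17), so λ ≡ 2·5 ≡ 10.
  x = λ² - 8 - 8 = 100 - 16 ≡ 16; y = λ·(8 - 16) - 12 ≡ 10. → (16, 10)
add Q: (16, 10) + (8, 12). λ = (12 - 10)/(8 - 16) ≡ 2/9 mod 17. 9⁻¹ ≡ 2 (mod 17) since 9·2 = 18 ≡ 1, so λ ≡ 4.
  x = λ² - 16 - 8 = 16 - 24 ≡ 9; y = λ·(16 - 9) - 10 ≡ 1. → (9, 1)
double: tangent at (9, 1): λ = (3·9² + 14)/(2·1) ≡ 2/2. 2⁻¹ ≡ 9 (mod 17), so λ ≡ 2·9 ≡ 1.
  x = λ² - 9 - 9 = 1 - 18 ≡ 0; y = λ·(9 - 0) - 1 ≡ 8. → (0, 8)
add Q: (0, 8) + (8, 12). λ = (12 - 8)/(8 - 0) ≡ 4/8 mod 17. 8⁻¹ ≡ 15 (mod 17), so λ ≡ 9.
  x = λ² - 0 - 8 = 81 - 8 ≡ 5; y = λ·(0 - 5) - 8 ≡ 15. → (5, 15)

(5, 15)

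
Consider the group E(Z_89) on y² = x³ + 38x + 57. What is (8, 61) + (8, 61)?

tangent at (8, 61): λ = (3·8² + 38)/(2·61) ≡ 52/33. 33⁻¹ ≡ 27 (mod 89), so λ ≡ 52·27 ≡ 69.
  x = λ² - 8 - 8 = 4761 - 16 ≡ 28; y = λ·(8 - 28) - 61 ≡ 72. → (28, 72)

(28, 72)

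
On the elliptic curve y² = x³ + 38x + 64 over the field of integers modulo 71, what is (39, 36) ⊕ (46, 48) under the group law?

(39, 36) + (46, 48). λ = (48 - 36)/(46 - 39) ≡ 12/7 mod 71. 7⁻¹ ≡ 61 (mod 71), so λ ≡ 22.
  x = λ² - 39 - 46 = 484 - 85 ≡ 44; y = λ·(39 - 44) - 36 ≡ 67. → (44, 67)

(44, 67)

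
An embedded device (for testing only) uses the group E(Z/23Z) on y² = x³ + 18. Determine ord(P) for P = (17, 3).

2P: tangent at (17, 3): λ = (3·17² + 0)/(2·3) ≡ 16/6. 6⁻¹ ≡ 4 (mod 23), so λ ≡ 16·4 ≡ 18.
  x = λ² - 17 - 17 = 324 - 34 ≡ 14; y = λ·(17 - 14) - 3 ≡ 5. → (14, 5)
3P: (14, 5) + (17, 3). λ = (3 - 5)/(17 - 14) ≡ 21/3 mod 23. 3⁻¹ ≡ 8 (mod 23) since 3·8 = 24 ≡ 1, so λ ≡ 7.
  x = λ² - 14 - 17 = 49 - 31 ≡ 18; y = λ·(14 - 18) - 5 ≡ 13. → (18, 13)
4P: (18, 13) + (17, 3). λ = (3 - 13)/(17 - 18) ≡ 13/22 mod 23. 22⁻¹ ≡ 22 (mod 23), so λ ≡ 10.
  x = λ² - 18 - 17 = 100 - 35 ≡ 19; y = λ·(18 - 19) - 13 ≡ 0. → (19, 0)
5P: (19, 0) + (17, 3). λ = (3 - 0)/(17 - 19) ≡ 3/21 mod 23. 21⁻¹ ≡ 11 (mod 23), so λ ≡ 10.
  x = λ² - 19 - 17 = 100 - 36 ≡ 18; y = λ·(19 - 18) - 0 ≡ 10. → (18, 10)
6P: (18, 10) + (17, 3). λ = (3 - 10)/(17 - 18) ≡ 16/22 mod 23. 22⁻¹ ≡ 22 (mod 23), so λ ≡ 7.
  x = λ² - 18 - 17 = 49 - 35 ≡ 14; y = λ·(18 - 14) - 10 ≡ 18. → (14, 18)
7P: (14, 18) + (17, 3). λ = (3 - 18)/(17 - 14) ≡ 8/3 mod 23. 3⁻¹ ≡ 8 (mod 23), so λ ≡ 18.
  x = λ² - 14 - 17 = 324 - 31 ≡ 17; y = λ·(14 - 17) - 18 ≡ 20. → (17, 20)
8P: (17, 20) + (17, 3): same x and y₁ ≡ -y₂, so the sum is 𝒪.
8P = 𝒪, so the order is 8.

8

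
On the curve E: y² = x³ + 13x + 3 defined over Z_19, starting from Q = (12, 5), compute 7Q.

Repeated addition: build up to 7Q.
2Q: tangent at (12, 5): λ = (3·12² + 13)/(2·5) ≡ 8/10. 10⁻¹ ≡ 2 (mod 19), so λ ≡ 8·2 ≡ 16.
  x = λ² - 12 - 12 = 256 - 24 ≡ 4; y = λ·(12 - 4) - 5 ≡ 9. → (4, 9)
3Q: (4, 9) + (12, 5). λ = (5 - 9)/(12 - 4) ≡ 15/8 mod 19. 8⁻¹ ≡ 12 (mod 19) since 8·12 = 96 ≡ 1, so λ ≡ 9.
  x = λ² - 4 - 12 = 81 - 16 ≡ 8; y = λ·(4 - 8) - 9 ≡ 12. → (8, 12)
4Q: (8, 12) + (12, 5). λ = (5 - 12)/(12 - 8) ≡ 12/4 mod 19. 4⁻¹ ≡ 5 (mod 19), so λ ≡ 3.
  x = λ² - 8 - 12 = 9 - 20 ≡ 8; y = λ·(8 - 8) - 12 ≡ 7. → (8, 7)
5Q: (8, 7) + (12, 5). λ = (5 - 7)/(12 - 8) ≡ 17/4 mod 19. 4⁻¹ ≡ 5 (mod 19), so λ ≡ 9.
  x = λ² - 8 - 12 = 81 - 20 ≡ 4; y = λ·(8 - 4) - 7 ≡ 10. → (4, 10)
6Q: (4, 10) + (12, 5). λ = (5 - 10)/(12 - 4) ≡ 14/8 mod 19. 8⁻¹ ≡ 12 (mod 19), so λ ≡ 16.
  x = λ² - 4 - 12 = 256 - 16 ≡ 12; y = λ·(4 - 12) - 10 ≡ 14. → (12, 14)
7Q: (12, 14) + (12, 5): same x and y₁ ≡ -y₂, so the sum is O.

O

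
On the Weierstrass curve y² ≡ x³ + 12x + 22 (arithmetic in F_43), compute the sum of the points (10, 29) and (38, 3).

(10, 29) + (38, 3). λ = (3 - 29)/(38 - 10) ≡ 17/28 mod 43. 28⁻¹ ≡ 20 (mod 43), so λ ≡ 39.
  x = λ² - 10 - 38 = 1521 - 48 ≡ 11; y = λ·(10 - 11) - 29 ≡ 18. → (11, 18)

(11, 18)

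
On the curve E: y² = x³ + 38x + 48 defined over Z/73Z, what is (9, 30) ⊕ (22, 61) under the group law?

(9, 30) + (22, 61). λ = (61 - 30)/(22 - 9) ≡ 31/13 mod 73. 13⁻¹ ≡ 45 (mod 73), so λ ≡ 8.
  x = λ² - 9 - 22 = 64 - 31 ≡ 33; y = λ·(9 - 33) - 30 ≡ 70. → (33, 70)

(33, 70)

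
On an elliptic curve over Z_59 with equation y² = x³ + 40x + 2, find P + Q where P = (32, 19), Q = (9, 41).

(32, 19) + (9, 41). λ = (41 - 19)/(9 - 32) ≡ 22/36 mod 59. 36⁻¹ ≡ 41 (mod 59) since 36·41 = 1476 ≡ 1, so λ ≡ 17.
  x = λ² - 32 - 9 = 289 - 41 ≡ 12; y = λ·(32 - 12) - 19 ≡ 26. → (12, 26)

(12, 26)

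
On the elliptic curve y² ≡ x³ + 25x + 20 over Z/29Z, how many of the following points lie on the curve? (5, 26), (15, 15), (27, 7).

(5, 26): 26² ≡ 9, rhs ≡ 9 → on.
(15, 15): 15² ≡ 22, rhs ≡ 0 → off.
(27, 7): 7² ≡ 20, rhs ≡ 20 → on.

2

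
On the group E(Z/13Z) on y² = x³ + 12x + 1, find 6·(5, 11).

(7, 8)

Write P = (5, 11).
Repeated addition: build up to 6P.
2P: tangent at (5, 11): λ = (3·5² + 12)/(2·11) ≡ 9/9. 9⁻¹ ≡ 3 (mod 13), so λ ≡ 9·3 ≡ 1.
  x = λ² - 5 - 5 = 1 - 10 ≡ 4; y = λ·(5 - 4) - 11 ≡ 3. → (4, 3)
3P: (4, 3) + (5, 11). λ = (11 - 3)/(5 - 4) ≡ 8/1 mod 13. 1⁻¹ ≡ 1 (mod 13) since 1·1 = 1 ≡ 1, so λ ≡ 8.
  x = λ² - 4 - 5 = 64 - 9 ≡ 3; y = λ·(4 - 3) - 3 ≡ 5. → (3, 5)
4P: (3, 5) + (5, 11). λ = (11 - 5)/(5 - 3) ≡ 6/2 mod 13. 2⁻¹ ≡ 7 (mod 13) since 2·7 = 14 ≡ 1, so λ ≡ 3.
  x = λ² - 3 - 5 = 9 - 8 ≡ 1; y = λ·(3 - 1) - 5 ≡ 1. → (1, 1)
5P: (1, 1) + (5, 11). λ = (11 - 1)/(5 - 1) ≡ 10/4 mod 13. 4⁻¹ ≡ 10 (mod 13) since 4·10 = 40 ≡ 1, so λ ≡ 9.
  x = λ² - 1 - 5 = 81 - 6 ≡ 10; y = λ·(1 - 10) - 1 ≡ 9. → (10, 9)
6P: (10, 9) + (5, 11). λ = (11 - 9)/(5 - 10) ≡ 2/8 mod 13. 8⁻¹ ≡ 5 (mod 13), so λ ≡ 10.
  x = λ² - 10 - 5 = 100 - 15 ≡ 7; y = λ·(10 - 7) - 9 ≡ 8. → (7, 8)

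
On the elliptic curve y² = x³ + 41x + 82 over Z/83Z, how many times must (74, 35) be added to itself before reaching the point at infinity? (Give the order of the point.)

12

2P: tangent at (74, 35): λ = (3·74² + 41)/(2·35) ≡ 35/70. 70⁻¹ ≡ 51 (mod 83), so λ ≡ 35·51 ≡ 42.
  x = λ² - 74 - 74 = 1764 - 148 ≡ 39; y = λ·(74 - 39) - 35 ≡ 24. → (39, 24)
3P: (39, 24) + (74, 35). λ = (35 - 24)/(74 - 39) ≡ 11/35 mod 83. 35⁻¹ ≡ 19 (mod 83) since 35·19 = 665 ≡ 1, so λ ≡ 43.
  x = λ² - 39 - 74 = 1849 - 113 ≡ 76; y = λ·(39 - 76) - 24 ≡ 45. → (76, 45)
4P: (76, 45) + (74, 35). λ = (35 - 45)/(74 - 76) ≡ 73/81 mod 83. 81⁻¹ ≡ 41 (mod 83), so λ ≡ 5.
  x = λ² - 76 - 74 = 25 - 150 ≡ 41; y = λ·(76 - 41) - 45 ≡ 47. → (41, 47)
5P: (41, 47) + (74, 35). λ = (35 - 47)/(74 - 41) ≡ 71/33 mod 83. 33⁻¹ ≡ 78 (mod 83) since 33·78 = 2574 ≡ 1, so λ ≡ 60.
  x = λ² - 41 - 74 = 3600 - 115 ≡ 82; y = λ·(41 - 82) - 47 ≡ 66. → (82, 66)
6P: (82, 66) + (74, 35). λ = (35 - 66)/(74 - 82) ≡ 52/75 mod 83. 75⁻¹ ≡ 31 (mod 83), so λ ≡ 35.
  x = λ² - 82 - 74 = 1225 - 156 ≡ 73; y = λ·(82 - 73) - 66 ≡ 0. → (73, 0)
7P: (73, 0) + (74, 35). λ = (35 - 0)/(74 - 73) ≡ 35/1 mod 83. 1⁻¹ ≡ 1 (mod 83) since 1·1 = 1 ≡ 1, so λ ≡ 35.
  x = λ² - 73 - 74 = 1225 - 147 ≡ 82; y = λ·(73 - 82) - 0 ≡ 17. → (82, 17)
8P: (82, 17) + (74, 35). λ = (35 - 17)/(74 - 82) ≡ 18/75 mod 83. 75⁻¹ ≡ 31 (mod 83), so λ ≡ 60.
  x = λ² - 82 - 74 = 3600 - 156 ≡ 41; y = λ·(82 - 41) - 17 ≡ 36. → (41, 36)
9P: (41, 36) + (74, 35). λ = (35 - 36)/(74 - 41) ≡ 82/33 mod 83. 33⁻¹ ≡ 78 (mod 83), so λ ≡ 5.
  x = λ² - 41 - 74 = 25 - 115 ≡ 76; y = λ·(41 - 76) - 36 ≡ 38. → (76, 38)
10P: (76, 38) + (74, 35). λ = (35 - 38)/(74 - 76) ≡ 80/81 mod 83. 81⁻¹ ≡ 41 (mod 83) since 81·41 = 3321 ≡ 1, so λ ≡ 43.
  x = λ² - 76 - 74 = 1849 - 150 ≡ 39; y = λ·(76 - 39) - 38 ≡ 59. → (39, 59)
11P: (39, 59) + (74, 35). λ = (35 - 59)/(74 - 39) ≡ 59/35 mod 83. 35⁻¹ ≡ 19 (mod 83), so λ ≡ 42.
  x = λ² - 39 - 74 = 1764 - 113 ≡ 74; y = λ·(39 - 74) - 59 ≡ 48. → (74, 48)
12P: (74, 48) + (74, 35): same x and y₁ ≡ -y₂, so the sum is the point at infinity.
12P = the point at infinity, so the order is 12.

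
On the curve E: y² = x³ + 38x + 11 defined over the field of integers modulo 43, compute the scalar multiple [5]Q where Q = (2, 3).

(0, 22)

Repeated addition: build up to 5Q.
2Q: tangent at (2, 3): λ = (3·2² + 38)/(2·3) ≡ 7/6. 6⁻¹ ≡ 36 (mod 43), so λ ≡ 7·36 ≡ 37.
  x = λ² - 2 - 2 = 1369 - 4 ≡ 32; y = λ·(2 - 32) - 3 ≡ 5. → (32, 5)
3Q: (32, 5) + (2, 3). λ = (3 - 5)/(2 - 32) ≡ 41/13 mod 43. 13⁻¹ ≡ 10 (mod 43) since 13·10 = 130 ≡ 1, so λ ≡ 23.
  x = λ² - 32 - 2 = 529 - 34 ≡ 22; y = λ·(32 - 22) - 5 ≡ 10. → (22, 10)
4Q: (22, 10) + (2, 3). λ = (3 - 10)/(2 - 22) ≡ 36/23 mod 43. 23⁻¹ ≡ 15 (mod 43), so λ ≡ 24.
  x = λ² - 22 - 2 = 576 - 24 ≡ 36; y = λ·(22 - 36) - 10 ≡ 41. → (36, 41)
5Q: (36, 41) + (2, 3). λ = (3 - 41)/(2 - 36) ≡ 5/9 mod 43. 9⁻¹ ≡ 24 (mod 43) since 9·24 = 216 ≡ 1, so λ ≡ 34.
  x = λ² - 36 - 2 = 1156 - 38 ≡ 0; y = λ·(36 - 0) - 41 ≡ 22. → (0, 22)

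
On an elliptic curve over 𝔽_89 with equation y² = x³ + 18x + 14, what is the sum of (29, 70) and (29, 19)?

The two points share x = 29 and their y-coordinates satisfy 70 + 19 ≡ 0 (mod 89), so they are inverses. Their sum is 𝒪.

O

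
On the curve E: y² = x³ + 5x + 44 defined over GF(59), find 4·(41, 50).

Write P = (41, 50).
Double-and-add on 4 = (100)₂. Start with P = (41, 50) for the leading 1-bit.
double: tangent at (41, 50): λ = (3·41² + 5)/(2·50) ≡ 33/41. 41⁻¹ ≡ 36 (mod 59) since 41·36 = 1476 ≡ 1, so λ ≡ 33·36 ≡ 8.
  x = λ² - 41 - 41 = 64 - 82 ≡ 41; y = λ·(41 - 41) - 50 ≡ 9. → (41, 9)
double: tangent at (41, 9): λ = (3·41² + 5)/(2·9) ≡ 33/18. 18⁻¹ ≡ 23 (mod 59) since 18·23 = 414 ≡ 1, so λ ≡ 33·23 ≡ 51.
  x = λ² - 41 - 41 = 2601 - 82 ≡ 41; y = λ·(41 - 41) - 9 ≡ 50. → (41, 50)

(41, 50)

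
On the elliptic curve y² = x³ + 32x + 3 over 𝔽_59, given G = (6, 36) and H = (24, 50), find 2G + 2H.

First 2G:
Repeated addition: build up to 2G.
2G: tangent at (6, 36): λ = (3·6² + 32)/(2·36) ≡ 22/13. 13⁻¹ ≡ 50 (mod 59), so λ ≡ 22·50 ≡ 38.
  x = λ² - 6 - 6 = 1444 - 12 ≡ 16; y = λ·(6 - 16) - 36 ≡ 56. → (16, 56)
2G = (16, 56).
Next 2H:
Repeated addition: build up to 2H.
2H: tangent at (24, 50): λ = (3·24² + 32)/(2·50) ≡ 49/41. 41⁻¹ ≡ 36 (mod 59) since 41·36 = 1476 ≡ 1, so λ ≡ 49·36 ≡ 53.
  x = λ² - 24 - 24 = 2809 - 48 ≡ 47; y = λ·(24 - 47) - 50 ≡ 29. → (47, 29)
2H = (47, 29).
Finally 2G + 2H:
(16, 56) + (47, 29). λ = (29 - 56)/(47 - 16) ≡ 32/31 mod 59. 31⁻¹ ≡ 40 (mod 59), so λ ≡ 41.
  x = λ² - 16 - 47 = 1681 - 63 ≡ 25; y = λ·(16 - 25) - 56 ≡ 47. → (25, 47)

(25, 47)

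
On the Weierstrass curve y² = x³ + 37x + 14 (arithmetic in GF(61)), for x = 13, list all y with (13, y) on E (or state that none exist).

x³ + 37x + 14 = 2692 ≡ 8 (mod 61).
8 is a non-residue mod 61; no y exists.

none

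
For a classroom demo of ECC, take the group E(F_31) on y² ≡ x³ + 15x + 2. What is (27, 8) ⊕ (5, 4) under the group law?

(27, 8) + (5, 4). λ = (4 - 8)/(5 - 27) ≡ 27/9 mod 31. 9⁻¹ ≡ 7 (mod 31), so λ ≡ 3.
  x = λ² - 27 - 5 = 9 - 32 ≡ 8; y = λ·(27 - 8) - 8 ≡ 18. → (8, 18)

(8, 18)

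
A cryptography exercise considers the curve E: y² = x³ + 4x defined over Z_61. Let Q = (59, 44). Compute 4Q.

Repeated addition: build up to 4Q.
2Q: tangent at (59, 44): λ = (3·59² + 4)/(2·44) ≡ 16/27. 27⁻¹ ≡ 52 (mod 61), so λ ≡ 16·52 ≡ 39.
  x = λ² - 59 - 59 = 1521 - 118 ≡ 0; y = λ·(59 - 0) - 44 ≡ 0. → (0, 0)
3Q: (0, 0) + (59, 44). λ = (44 - 0)/(59 - 0) ≡ 44/59 mod 61. 59⁻¹ ≡ 30 (mod 61), so λ ≡ 39.
  x = λ² - 0 - 59 = 1521 - 59 ≡ 59; y = λ·(0 - 59) - 0 ≡ 17. → (59, 17)
4Q: (59, 17) + (59, 44): same x and y₁ ≡ -y₂, so the sum is O.

O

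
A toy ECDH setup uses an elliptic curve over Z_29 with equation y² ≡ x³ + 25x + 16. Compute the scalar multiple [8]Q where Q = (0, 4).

Repeated addition: build up to 8Q.
2Q: tangent at (0, 4): λ = (3·0² + 25)/(2·4) ≡ 25/8. 8⁻¹ ≡ 11 (mod 29), so λ ≡ 25·11 ≡ 14.
  x = λ² - 0 - 0 = 196 - 0 ≡ 22; y = λ·(0 - 22) - 4 ≡ 7. → (22, 7)
3Q: (22, 7) + (0, 4). λ = (4 - 7)/(0 - 22) ≡ 26/7 mod 29. 7⁻¹ ≡ 25 (mod 29) since 7·25 = 175 ≡ 1, so λ ≡ 12.
  x = λ² - 22 - 0 = 144 - 22 ≡ 6; y = λ·(22 - 6) - 7 ≡ 11. → (6, 11)
4Q: (6, 11) + (0, 4). λ = (4 - 11)/(0 - 6) ≡ 22/23 mod 29. 23⁻¹ ≡ 24 (mod 29), so λ ≡ 6.
  x = λ² - 6 - 0 = 36 - 6 ≡ 1; y = λ·(6 - 1) - 11 ≡ 19. → (1, 19)
5Q: (1, 19) + (0, 4). λ = (4 - 19)/(0 - 1) ≡ 14/28 mod 29. 28⁻¹ ≡ 28 (mod 29), so λ ≡ 15.
  x = λ² - 1 - 0 = 225 - 1 ≡ 21; y = λ·(1 - 21) - 19 ≡ 0. → (21, 0)
6Q: (21, 0) + (0, 4). λ = (4 - 0)/(0 - 21) ≡ 4/8 mod 29. 8⁻¹ ≡ 11 (mod 29), so λ ≡ 15.
  x = λ² - 21 - 0 = 225 - 21 ≡ 1; y = λ·(21 - 1) - 0 ≡ 10. → (1, 10)
7Q: (1, 10) + (0, 4). λ = (4 - 10)/(0 - 1) ≡ 23/28 mod 29. 28⁻¹ ≡ 28 (mod 29), so λ ≡ 6.
  x = λ² - 1 - 0 = 36 - 1 ≡ 6; y = λ·(1 - 6) - 10 ≡ 18. → (6, 18)
8Q: (6, 18) + (0, 4). λ = (4 - 18)/(0 - 6) ≡ 15/23 mod 29. 23⁻¹ ≡ 24 (mod 29), so λ ≡ 12.
  x = λ² - 6 - 0 = 144 - 6 ≡ 22; y = λ·(6 - 22) - 18 ≡ 22. → (22, 22)

(22, 22)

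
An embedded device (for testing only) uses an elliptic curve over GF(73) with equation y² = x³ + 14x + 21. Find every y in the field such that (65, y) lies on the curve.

x³ + 14x + 21 = 275556 ≡ 54 (mod 73).
Square roots of 54 mod 73: 28 and 45 (since 28² = 784 ≡ 54).

28, 45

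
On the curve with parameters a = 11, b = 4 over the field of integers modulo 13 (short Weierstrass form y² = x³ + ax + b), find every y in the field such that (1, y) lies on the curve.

4, 9

x³ + 11x + 4 = 16 ≡ 3 (mod 13).
Square roots of 3 mod 13: 4 and 9 (since 4² = 16 ≡ 3).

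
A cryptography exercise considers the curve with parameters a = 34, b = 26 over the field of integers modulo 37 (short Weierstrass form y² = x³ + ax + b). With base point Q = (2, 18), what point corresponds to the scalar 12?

(30, 0)

Double-and-add on 12 = (1100)₂. Start with Q = (2, 18) for the leading 1-bit.
double: tangent at (2, 18): λ = (3·2² + 34)/(2·18) ≡ 9/36. 36⁻¹ ≡ 36 (mod 37), so λ ≡ 9·36 ≡ 28.
  x = λ² - 2 - 2 = 784 - 4 ≡ 3; y = λ·(2 - 3) - 18 ≡ 28. → (3, 28)
add Q: (3, 28) + (2, 18). λ = (18 - 28)/(2 - 3) ≡ 27/36 mod 37. 36⁻¹ ≡ 36 (mod 37) since 36·36 = 1296 ≡ 1, so λ ≡ 10.
  x = λ² - 3 - 2 = 100 - 5 ≡ 21; y = λ·(3 - 21) - 28 ≡ 14. → (21, 14)
double: tangent at (21, 14): λ = (3·21² + 34)/(2·14) ≡ 25/28. 28⁻¹ ≡ 4 (mod 37), so λ ≡ 25·4 ≡ 26.
  x = λ² - 21 - 21 = 676 - 42 ≡ 5; y = λ·(21 - 5) - 14 ≡ 32. → (5, 32)
double: tangent at (5, 32): λ = (3·5² + 34)/(2·32) ≡ 35/27. 27⁻¹ ≡ 11 (mod 37), so λ ≡ 35·11 ≡ 15.
  x = λ² - 5 - 5 = 225 - 10 ≡ 30; y = λ·(5 - 30) - 32 ≡ 0. → (30, 0)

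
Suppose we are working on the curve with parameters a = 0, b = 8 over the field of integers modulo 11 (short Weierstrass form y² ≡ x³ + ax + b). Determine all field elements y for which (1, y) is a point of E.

x³ + 0x + 8 = 9 ≡ 9 (mod 11).
Square roots of 9 mod 11: 3 and 8 (since 3² = 9 ≡ 9).

3, 8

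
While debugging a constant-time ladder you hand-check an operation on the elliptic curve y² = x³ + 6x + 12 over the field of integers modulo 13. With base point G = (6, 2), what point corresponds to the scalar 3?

(0, 8)

Repeated addition: build up to 3G.
2G: tangent at (6, 2): λ = (3·6² + 6)/(2·2) ≡ 10/4. 4⁻¹ ≡ 10 (mod 13) since 4·10 = 40 ≡ 1, so λ ≡ 10·10 ≡ 9.
  x = λ² - 6 - 6 = 81 - 12 ≡ 4; y = λ·(6 - 4) - 2 ≡ 3. → (4, 3)
3G: (4, 3) + (6, 2). λ = (2 - 3)/(6 - 4) ≡ 12/2 mod 13. 2⁻¹ ≡ 7 (mod 13) since 2·7 = 14 ≡ 1, so λ ≡ 6.
  x = λ² - 4 - 6 = 36 - 10 ≡ 0; y = λ·(4 - 0) - 3 ≡ 8. → (0, 8)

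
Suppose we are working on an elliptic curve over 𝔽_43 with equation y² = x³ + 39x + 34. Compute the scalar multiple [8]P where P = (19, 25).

Double-and-add on 8 = (1000)₂. Start with P = (19, 25) for the leading 1-bit.
double: tangent at (19, 25): λ = (3·19² + 39)/(2·25) ≡ 4/7. 7⁻¹ ≡ 37 (mod 43) since 7·37 = 259 ≡ 1, so λ ≡ 4·37 ≡ 19.
  x = λ² - 19 - 19 = 361 - 38 ≡ 22; y = λ·(19 - 22) - 25 ≡ 4. → (22, 4)
double: tangent at (22, 4): λ = (3·22² + 39)/(2·4) ≡ 29/8. 8⁻¹ ≡ 27 (mod 43) since 8·27 = 216 ≡ 1, so λ ≡ 29·27 ≡ 9.
  x = λ² - 22 - 22 = 81 - 44 ≡ 37; y = λ·(22 - 37) - 4 ≡ 33. → (37, 33)
double: tangent at (37, 33): λ = (3·37² + 39)/(2·33) ≡ 18/23. 23⁻¹ ≡ 15 (mod 43) since 23·15 = 345 ≡ 1, so λ ≡ 18·15 ≡ 12.
  x = λ² - 37 - 37 = 144 - 74 ≡ 27; y = λ·(37 - 27) - 33 ≡ 1. → (27, 1)

(27, 1)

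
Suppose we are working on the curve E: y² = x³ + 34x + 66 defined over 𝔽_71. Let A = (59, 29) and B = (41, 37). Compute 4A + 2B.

(21, 39)

First 4A:
Repeated addition: build up to 4A.
2A: tangent at (59, 29): λ = (3·59² + 34)/(2·29) ≡ 40/58. 58⁻¹ ≡ 60 (mod 71), so λ ≡ 40·60 ≡ 57.
  x = λ² - 59 - 59 = 3249 - 118 ≡ 7; y = λ·(59 - 7) - 29 ≡ 24. → (7, 24)
3A: (7, 24) + (59, 29). λ = (29 - 24)/(59 - 7) ≡ 5/52 mod 71. 52⁻¹ ≡ 56 (mod 71) since 52·56 = 2912 ≡ 1, so λ ≡ 67.
  x = λ² - 7 - 59 = 4489 - 66 ≡ 21; y = λ·(7 - 21) - 24 ≡ 32. → (21, 32)
4A: (21, 32) + (59, 29). λ = (29 - 32)/(59 - 21) ≡ 68/38 mod 71. 38⁻¹ ≡ 43 (mod 71), so λ ≡ 13.
  x = λ² - 21 - 59 = 169 - 80 ≡ 18; y = λ·(21 - 18) - 32 ≡ 7. → (18, 7)
4A = (18, 7).
Next 2B:
Repeated addition: build up to 2B.
2B: tangent at (41, 37): λ = (3·41² + 34)/(2·37) ≡ 36/3. 3⁻¹ ≡ 24 (mod 71), so λ ≡ 36·24 ≡ 12.
  x = λ² - 41 - 41 = 144 - 82 ≡ 62; y = λ·(41 - 62) - 37 ≡ 66. → (62, 66)
2B = (62, 66).
Finally 4A + 2B:
(18, 7) + (62, 66). λ = (66 - 7)/(62 - 18) ≡ 59/44 mod 71. 44⁻¹ ≡ 21 (mod 71) since 44·21 = 924 ≡ 1, so λ ≡ 32.
  x = λ² - 18 - 62 = 1024 - 80 ≡ 21; y = λ·(18 - 21) - 7 ≡ 39. → (21, 39)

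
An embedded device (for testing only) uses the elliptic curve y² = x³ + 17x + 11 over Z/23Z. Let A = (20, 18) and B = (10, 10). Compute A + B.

(20, 18) + (10, 10). λ = (10 - 18)/(10 - 20) ≡ 15/13 mod 23. 13⁻¹ ≡ 16 (mod 23) since 13·16 = 208 ≡ 1, so λ ≡ 10.
  x = λ² - 20 - 10 = 100 - 30 ≡ 1; y = λ·(20 - 1) - 18 ≡ 11. → (1, 11)

(1, 11)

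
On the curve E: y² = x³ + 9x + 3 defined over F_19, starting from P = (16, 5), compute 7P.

Double-and-add on 7 = (111)₂. Start with P = (16, 5) for the leading 1-bit.
double: tangent at (16, 5): λ = (3·16² + 9)/(2·5) ≡ 17/10. 10⁻¹ ≡ 2 (mod 19) since 10·2 = 20 ≡ 1, so λ ≡ 17·2 ≡ 15.
  x = λ² - 16 - 16 = 225 - 32 ≡ 3; y = λ·(16 - 3) - 5 ≡ 0. → (3, 0)
add P: (3, 0) + (16, 5). λ = (5 - 0)/(16 - 3) ≡ 5/13 mod 19. 13⁻¹ ≡ 3 (mod 19) since 13·3 = 39 ≡ 1, so λ ≡ 15.
  x = λ² - 3 - 16 = 225 - 19 ≡ 16; y = λ·(3 - 16) - 0 ≡ 14. → (16, 14)
double: tangent at (16, 14): λ = (3·16² + 9)/(2·14) ≡ 17/9. 9⁻¹ ≡ 17 (mod 19), so λ ≡ 17·17 ≡ 4.
  x = λ² - 16 - 16 = 16 - 32 ≡ 3; y = λ·(16 - 3) - 14 ≡ 0. → (3, 0)
add P: (3, 0) + (16, 5). λ = (5 - 0)/(16 - 3) ≡ 5/13 mod 19. 13⁻¹ ≡ 3 (mod 19), so λ ≡ 15.
  x = λ² - 3 - 16 = 225 - 19 ≡ 16; y = λ·(3 - 16) - 0 ≡ 14. → (16, 14)

(16, 14)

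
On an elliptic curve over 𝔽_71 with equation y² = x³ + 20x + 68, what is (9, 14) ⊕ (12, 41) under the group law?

(60, 24)

(9, 14) + (12, 41). λ = (41 - 14)/(12 - 9) ≡ 27/3 mod 71. 3⁻¹ ≡ 24 (mod 71), so λ ≡ 9.
  x = λ² - 9 - 12 = 81 - 21 ≡ 60; y = λ·(9 - 60) - 14 ≡ 24. → (60, 24)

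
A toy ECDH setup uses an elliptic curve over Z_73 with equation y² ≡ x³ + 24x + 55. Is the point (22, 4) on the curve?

y² = 4² ≡ 16; x³ + 24x + 55 = 11231 ≡ 62 (mod 73). 16 ≠ 62.

no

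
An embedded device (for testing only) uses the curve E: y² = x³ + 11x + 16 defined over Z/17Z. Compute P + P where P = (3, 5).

(3, 12)

tangent at (3, 5): λ = (3·3² + 11)/(2·5) ≡ 4/10. 10⁻¹ ≡ 12 (mod 17), so λ ≡ 4·12 ≡ 14.
  x = λ² - 3 - 3 = 196 - 6 ≡ 3; y = λ·(3 - 3) - 5 ≡ 12. → (3, 12)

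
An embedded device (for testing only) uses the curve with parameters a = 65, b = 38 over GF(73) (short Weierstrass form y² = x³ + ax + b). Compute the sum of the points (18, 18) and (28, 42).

(24, 26)

(18, 18) + (28, 42). λ = (42 - 18)/(28 - 18) ≡ 24/10 mod 73. 10⁻¹ ≡ 22 (mod 73), so λ ≡ 17.
  x = λ² - 18 - 28 = 289 - 46 ≡ 24; y = λ·(18 - 24) - 18 ≡ 26. → (24, 26)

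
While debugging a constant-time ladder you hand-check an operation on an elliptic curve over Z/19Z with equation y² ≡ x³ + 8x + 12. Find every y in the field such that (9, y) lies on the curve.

none

x³ + 8x + 12 = 813 ≡ 15 (mod 19).
15 is a non-residue mod 19; no y exists.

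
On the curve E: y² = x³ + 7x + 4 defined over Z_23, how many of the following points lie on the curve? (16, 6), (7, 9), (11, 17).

(16, 6): 6² ≡ 13, rhs ≡ 3 → off.
(7, 9): 9² ≡ 12, rhs ≡ 5 → off.
(11, 17): 17² ≡ 13, rhs ≡ 9 → off.

0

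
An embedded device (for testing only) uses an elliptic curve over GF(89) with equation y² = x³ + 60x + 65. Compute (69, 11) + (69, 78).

O

The two points share x = 69 and their y-coordinates satisfy 11 + 78 ≡ 0 (mod 89), so they are inverses. Their sum is O.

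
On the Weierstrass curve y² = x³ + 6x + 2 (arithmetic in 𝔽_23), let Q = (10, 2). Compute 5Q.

(13, 0)

Double-and-add on 5 = (101)₂. Start with Q = (10, 2) for the leading 1-bit.
double: tangent at (10, 2): λ = (3·10² + 6)/(2·2) ≡ 7/4. 4⁻¹ ≡ 6 (mod 23), so λ ≡ 7·6 ≡ 19.
  x = λ² - 10 - 10 = 361 - 20 ≡ 19; y = λ·(10 - 19) - 2 ≡ 11. → (19, 11)
double: tangent at (19, 11): λ = (3·19² + 6)/(2·11) ≡ 8/22. 22⁻¹ ≡ 22 (mod 23), so λ ≡ 8·22 ≡ 15.
  x = λ² - 19 - 19 = 225 - 38 ≡ 3; y = λ·(19 - 3) - 11 ≡ 22. → (3, 22)
add Q: (3, 22) + (10, 2). λ = (2 - 22)/(10 - 3) ≡ 3/7 mod 23. 7⁻¹ ≡ 10 (mod 23), so λ ≡ 7.
  x = λ² - 3 - 10 = 49 - 13 ≡ 13; y = λ·(3 - 13) - 22 ≡ 0. → (13, 0)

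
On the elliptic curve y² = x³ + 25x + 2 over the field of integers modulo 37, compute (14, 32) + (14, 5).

O

The two points share x = 14 and their y-coordinates satisfy 32 + 5 ≡ 0 (mod 37), so they are inverses. Their sum is 𝒪.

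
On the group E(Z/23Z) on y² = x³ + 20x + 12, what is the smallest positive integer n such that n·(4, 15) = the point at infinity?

11

2P: tangent at (4, 15): λ = (3·4² + 20)/(2·15) ≡ 22/7. 7⁻¹ ≡ 10 (mod 23), so λ ≡ 22·10 ≡ 13.
  x = λ² - 4 - 4 = 169 - 8 ≡ 0; y = λ·(4 - 0) - 15 ≡ 14. → (0, 14)
3P: (0, 14) + (4, 15). λ = (15 - 14)/(4 - 0) ≡ 1/4 mod 23. 4⁻¹ ≡ 6 (mod 23) since 4·6 = 24 ≡ 1, so λ ≡ 6.
  x = λ² - 0 - 4 = 36 - 4 ≡ 9; y = λ·(0 - 9) - 14 ≡ 1. → (9, 1)
4P: (9, 1) + (4, 15). λ = (15 - 1)/(4 - 9) ≡ 14/18 mod 23. 18⁻¹ ≡ 9 (mod 23) since 18·9 = 162 ≡ 1, so λ ≡ 11.
  x = λ² - 9 - 4 = 121 - 13 ≡ 16; y = λ·(9 - 16) - 1 ≡ 14. → (16, 14)
5P: (16, 14) + (4, 15). λ = (15 - 14)/(4 - 16) ≡ 1/11 mod 23. 11⁻¹ ≡ 21 (mod 23) since 11·21 = 231 ≡ 1, so λ ≡ 21.
  x = λ² - 16 - 4 = 441 - 20 ≡ 7; y = λ·(16 - 7) - 14 ≡ 14. → (7, 14)
6P: (7, 14) + (4, 15). λ = (15 - 14)/(4 - 7) ≡ 1/20 mod 23. 20⁻¹ ≡ 15 (mod 23) since 20·15 = 300 ≡ 1, so λ ≡ 15.
  x = λ² - 7 - 4 = 225 - 11 ≡ 7; y = λ·(7 - 7) - 14 ≡ 9. → (7, 9)
7P: (7, 9) + (4, 15). λ = (15 - 9)/(4 - 7) ≡ 6/20 mod 23. 20⁻¹ ≡ 15 (mod 23) since 20·15 = 300 ≡ 1, so λ ≡ 21.
  x = λ² - 7 - 4 = 441 - 11 ≡ 16; y = λ·(7 - 16) - 9 ≡ 9. → (16, 9)
8P: (16, 9) + (4, 15). λ = (15 - 9)/(4 - 16) ≡ 6/11 mod 23. 11⁻¹ ≡ 21 (mod 23) since 11·21 = 231 ≡ 1, so λ ≡ 11.
  x = λ² - 16 - 4 = 121 - 20 ≡ 9; y = λ·(16 - 9) - 9 ≡ 22. → (9, 22)
9P: (9, 22) + (4, 15). λ = (15 - 22)/(4 - 9) ≡ 16/18 mod 23. 18⁻¹ ≡ 9 (mod 23), so λ ≡ 6.
  x = λ² - 9 - 4 = 36 - 13 ≡ 0; y = λ·(9 - 0) - 22 ≡ 9. → (0, 9)
10P: (0, 9) + (4, 15). λ = (15 - 9)/(4 - 0) ≡ 6/4 mod 23. 4⁻¹ ≡ 6 (mod 23), so λ ≡ 13.
  x = λ² - 0 - 4 = 169 - 4 ≡ 4; y = λ·(0 - 4) - 9 ≡ 8. → (4, 8)
11P: (4, 8) + (4, 15): same x and y₁ ≡ -y₂, so the sum is the point at infinity.
11P = the point at infinity, so the order is 11.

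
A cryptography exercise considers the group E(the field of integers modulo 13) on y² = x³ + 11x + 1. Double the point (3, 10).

tangent at (3, 10): λ = (3·3² + 11)/(2·10) ≡ 12/7. 7⁻¹ ≡ 2 (mod 13), so λ ≡ 12·2 ≡ 11.
  x = λ² - 3 - 3 = 121 - 6 ≡ 11; y = λ·(3 - 11) - 10 ≡ 6. → (11, 6)

(11, 6)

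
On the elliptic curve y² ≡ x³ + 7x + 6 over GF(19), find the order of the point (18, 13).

2P: tangent at (18, 13): λ = (3·18² + 7)/(2·13) ≡ 10/7. 7⁻¹ ≡ 11 (mod 19) since 7·11 = 77 ≡ 1, so λ ≡ 10·11 ≡ 15.
  x = λ² - 18 - 18 = 225 - 36 ≡ 18; y = λ·(18 - 18) - 13 ≡ 6. → (18, 6)
3P: (18, 6) + (18, 13): same x and y₁ ≡ -y₂, so the sum is ∞.
3P = ∞, so the order is 3.

3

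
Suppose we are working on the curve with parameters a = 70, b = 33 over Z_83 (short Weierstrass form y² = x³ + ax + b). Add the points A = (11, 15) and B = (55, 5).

(33, 73)

(11, 15) + (55, 5). λ = (5 - 15)/(55 - 11) ≡ 73/44 mod 83. 44⁻¹ ≡ 17 (mod 83) since 44·17 = 748 ≡ 1, so λ ≡ 79.
  x = λ² - 11 - 55 = 6241 - 66 ≡ 33; y = λ·(11 - 33) - 15 ≡ 73. → (33, 73)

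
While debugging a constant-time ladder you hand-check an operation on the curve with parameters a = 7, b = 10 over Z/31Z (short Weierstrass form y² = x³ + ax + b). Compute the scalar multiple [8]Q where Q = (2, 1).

Repeated addition: build up to 8Q.
2Q: tangent at (2, 1): λ = (3·2² + 7)/(2·1) ≡ 19/2. 2⁻¹ ≡ 16 (mod 31) since 2·16 = 32 ≡ 1, so λ ≡ 19·16 ≡ 25.
  x = λ² - 2 - 2 = 625 - 4 ≡ 1; y = λ·(2 - 1) - 1 ≡ 24. → (1, 24)
3Q: (1, 24) + (2, 1). λ = (1 - 24)/(2 - 1) ≡ 8/1 mod 31. 1⁻¹ ≡ 1 (mod 31), so λ ≡ 8.
  x = λ² - 1 - 2 = 64 - 3 ≡ 30; y = λ·(1 - 30) - 24 ≡ 23. → (30, 23)
4Q: (30, 23) + (2, 1). λ = (1 - 23)/(2 - 30) ≡ 9/3 mod 31. 3⁻¹ ≡ 21 (mod 31) since 3·21 = 63 ≡ 1, so λ ≡ 3.
  x = λ² - 30 - 2 = 9 - 32 ≡ 8; y = λ·(30 - 8) - 23 ≡ 12. → (8, 12)
5Q: (8, 12) + (2, 1). λ = (1 - 12)/(2 - 8) ≡ 20/25 mod 31. 25⁻¹ ≡ 5 (mod 31), so λ ≡ 7.
  x = λ² - 8 - 2 = 49 - 10 ≡ 8; y = λ·(8 - 8) - 12 ≡ 19. → (8, 19)
6Q: (8, 19) + (2, 1). λ = (1 - 19)/(2 - 8) ≡ 13/25 mod 31. 25⁻¹ ≡ 5 (mod 31), so λ ≡ 3.
  x = λ² - 8 - 2 = 9 - 10 ≡ 30; y = λ·(8 - 30) - 19 ≡ 8. → (30, 8)
7Q: (30, 8) + (2, 1). λ = (1 - 8)/(2 - 30) ≡ 24/3 mod 31. 3⁻¹ ≡ 21 (mod 31), so λ ≡ 8.
  x = λ² - 30 - 2 = 64 - 32 ≡ 1; y = λ·(30 - 1) - 8 ≡ 7. → (1, 7)
8Q: (1, 7) + (2, 1). λ = (1 - 7)/(2 - 1) ≡ 25/1 mod 31. 1⁻¹ ≡ 1 (mod 31) since 1·1 = 1 ≡ 1, so λ ≡ 25.
  x = λ² - 1 - 2 = 625 - 3 ≡ 2; y = λ·(1 - 2) - 7 ≡ 30. → (2, 30)

(2, 30)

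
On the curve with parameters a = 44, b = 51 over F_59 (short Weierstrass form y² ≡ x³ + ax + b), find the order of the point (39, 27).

6

2P: tangent at (39, 27): λ = (3·39² + 44)/(2·27) ≡ 5/54. 54⁻¹ ≡ 47 (mod 59), so λ ≡ 5·47 ≡ 58.
  x = λ² - 39 - 39 = 3364 - 78 ≡ 41; y = λ·(39 - 41) - 27 ≡ 34. → (41, 34)
3P: (41, 34) + (39, 27). λ = (27 - 34)/(39 - 41) ≡ 52/57 mod 59. 57⁻¹ ≡ 29 (mod 59), so λ ≡ 33.
  x = λ² - 41 - 39 = 1089 - 80 ≡ 6; y = λ·(41 - 6) - 34 ≡ 0. → (6, 0)
4P: (6, 0) + (39, 27). λ = (27 - 0)/(39 - 6) ≡ 27/33 mod 59. 33⁻¹ ≡ 34 (mod 59) since 33·34 = 1122 ≡ 1, so λ ≡ 33.
  x = λ² - 6 - 39 = 1089 - 45 ≡ 41; y = λ·(6 - 41) - 0 ≡ 25. → (41, 25)
5P: (41, 25) + (39, 27). λ = (27 - 25)/(39 - 41) ≡ 2/57 mod 59. 57⁻¹ ≡ 29 (mod 59), so λ ≡ 58.
  x = λ² - 41 - 39 = 3364 - 80 ≡ 39; y = λ·(41 - 39) - 25 ≡ 32. → (39, 32)
6P: (39, 32) + (39, 27): same x and y₁ ≡ -y₂, so the sum is ∞.
6P = ∞, so the order is 6.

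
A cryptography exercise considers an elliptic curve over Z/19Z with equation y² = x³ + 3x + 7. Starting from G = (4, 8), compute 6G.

Double-and-add on 6 = (110)₂. Start with G = (4, 8) for the leading 1-bit.
double: tangent at (4, 8): λ = (3·4² + 3)/(2·8) ≡ 13/16. 16⁻¹ ≡ 6 (mod 19) since 16·6 = 96 ≡ 1, so λ ≡ 13·6 ≡ 2.
  x = λ² - 4 - 4 = 4 - 8 ≡ 15; y = λ·(4 - 15) - 8 ≡ 8. → (15, 8)
add G: (15, 8) + (4, 8). λ = (8 - 8)/(4 - 15) ≡ 0/8 mod 19. 8⁻¹ ≡ 12 (mod 19) since 8·12 = 96 ≡ 1, so λ ≡ 0.
  x = λ² - 15 - 4 = 0 - 19 ≡ 0; y = λ·(15 - 0) - 8 ≡ 11. → (0, 11)
double: tangent at (0, 11): λ = (3·0² + 3)/(2·11) ≡ 3/3. 3⁻¹ ≡ 13 (mod 19) since 3·13 = 39 ≡ 1, so λ ≡ 3·13 ≡ 1.
  x = λ² - 0 - 0 = 1 - 0 ≡ 1; y = λ·(0 - 1) - 11 ≡ 7. → (1, 7)

(1, 7)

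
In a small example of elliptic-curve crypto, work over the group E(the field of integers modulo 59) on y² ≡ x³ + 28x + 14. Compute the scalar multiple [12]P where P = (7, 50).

(23, 50)

Repeated addition: build up to 12P.
2P: tangent at (7, 50): λ = (3·7² + 28)/(2·50) ≡ 57/41. 41⁻¹ ≡ 36 (mod 59) since 41·36 = 1476 ≡ 1, so λ ≡ 57·36 ≡ 46.
  x = λ² - 7 - 7 = 2116 - 14 ≡ 37; y = λ·(7 - 37) - 50 ≡ 45. → (37, 45)
3P: (37, 45) + (7, 50). λ = (50 - 45)/(7 - 37) ≡ 5/29 mod 59. 29⁻¹ ≡ 57 (mod 59), so λ ≡ 49.
  x = λ² - 37 - 7 = 2401 - 44 ≡ 56; y = λ·(37 - 56) - 45 ≡ 27. → (56, 27)
4P: (56, 27) + (7, 50). λ = (50 - 27)/(7 - 56) ≡ 23/10 mod 59. 10⁻¹ ≡ 6 (mod 59), so λ ≡ 20.
  x = λ² - 56 - 7 = 400 - 63 ≡ 42; y = λ·(56 - 42) - 27 ≡ 17. → (42, 17)
5P: (42, 17) + (7, 50). λ = (50 - 17)/(7 - 42) ≡ 33/24 mod 59. 24⁻¹ ≡ 32 (mod 59) since 24·32 = 768 ≡ 1, so λ ≡ 53.
  x = λ² - 42 - 7 = 2809 - 49 ≡ 46; y = λ·(42 - 46) - 17 ≡ 7. → (46, 7)
6P: (46, 7) + (7, 50). λ = (50 - 7)/(7 - 46) ≡ 43/20 mod 59. 20⁻¹ ≡ 3 (mod 59), so λ ≡ 11.
  x = λ² - 46 - 7 = 121 - 53 ≡ 9; y = λ·(46 - 9) - 7 ≡ 46. → (9, 46)
7P: (9, 46) + (7, 50). λ = (50 - 46)/(7 - 9) ≡ 4/57 mod 59. 57⁻¹ ≡ 29 (mod 59), so λ ≡ 57.
  x = λ² - 9 - 7 = 3249 - 16 ≡ 47; y = λ·(9 - 47) - 46 ≡ 30. → (47, 30)
8P: (47, 30) + (7, 50). λ = (50 - 30)/(7 - 47) ≡ 20/19 mod 59. 19⁻¹ ≡ 28 (mod 59), so λ ≡ 29.
  x = λ² - 47 - 7 = 841 - 54 ≡ 20; y = λ·(47 - 20) - 30 ≡ 45. → (20, 45)
9P: (20, 45) + (7, 50). λ = (50 - 45)/(7 - 20) ≡ 5/46 mod 59. 46⁻¹ ≡ 9 (mod 59), so λ ≡ 45.
  x = λ² - 20 - 7 = 2025 - 27 ≡ 51; y = λ·(20 - 51) - 45 ≡ 35. → (51, 35)
10P: (51, 35) + (7, 50). λ = (50 - 35)/(7 - 51) ≡ 15/15 mod 59. 15⁻¹ ≡ 4 (mod 59) since 15·4 = 60 ≡ 1, so λ ≡ 1.
  x = λ² - 51 - 7 = 1 - 58 ≡ 2; y = λ·(51 - 2) - 35 ≡ 14. → (2, 14)
11P: (2, 14) + (7, 50). λ = (50 - 14)/(7 - 2) ≡ 36/5 mod 59. 5⁻¹ ≡ 12 (mod 59), so λ ≡ 19.
  x = λ² - 2 - 7 = 361 - 9 ≡ 57; y = λ·(2 - 57) - 14 ≡ 3. → (57, 3)
12P: (57, 3) + (7, 50). λ = (50 - 3)/(7 - 57) ≡ 47/9 mod 59. 9⁻¹ ≡ 46 (mod 59) since 9·46 = 414 ≡ 1, so λ ≡ 38.
  x = λ² - 57 - 7 = 1444 - 64 ≡ 23; y = λ·(57 - 23) - 3 ≡ 50. → (23, 50)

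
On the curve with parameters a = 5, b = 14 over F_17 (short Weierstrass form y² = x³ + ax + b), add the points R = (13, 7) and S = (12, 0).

(7, 1)

(13, 7) + (12, 0). λ = (0 - 7)/(12 - 13) ≡ 10/16 mod 17. 16⁻¹ ≡ 16 (mod 17) since 16·16 = 256 ≡ 1, so λ ≡ 7.
  x = λ² - 13 - 12 = 49 - 25 ≡ 7; y = λ·(13 - 7) - 7 ≡ 1. → (7, 1)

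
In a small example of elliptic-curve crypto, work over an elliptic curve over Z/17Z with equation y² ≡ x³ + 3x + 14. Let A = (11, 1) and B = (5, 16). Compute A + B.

(11, 1) + (5, 16). λ = (16 - 1)/(5 - 11) ≡ 15/11 mod 17. 11⁻¹ ≡ 14 (mod 17), so λ ≡ 6.
  x = λ² - 11 - 5 = 36 - 16 ≡ 3; y = λ·(11 - 3) - 1 ≡ 13. → (3, 13)

(3, 13)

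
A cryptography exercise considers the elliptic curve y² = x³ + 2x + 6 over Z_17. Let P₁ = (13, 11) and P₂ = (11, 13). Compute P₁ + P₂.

(11, 4)

(13, 11) + (11, 13). λ = (13 - 11)/(11 - 13) ≡ 2/15 mod 17. 15⁻¹ ≡ 8 (mod 17) since 15·8 = 120 ≡ 1, so λ ≡ 16.
  x = λ² - 13 - 11 = 256 - 24 ≡ 11; y = λ·(13 - 11) - 11 ≡ 4. → (11, 4)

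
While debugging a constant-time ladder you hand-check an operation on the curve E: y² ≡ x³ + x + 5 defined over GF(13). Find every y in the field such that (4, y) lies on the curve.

none

x³ + 1x + 5 = 73 ≡ 8 (mod 13).
8 is a non-residue mod 13; no y exists.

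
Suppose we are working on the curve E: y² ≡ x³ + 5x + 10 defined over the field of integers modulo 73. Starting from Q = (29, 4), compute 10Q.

Double-and-add on 10 = (1010)₂. Start with Q = (29, 4) for the leading 1-bit.
double: tangent at (29, 4): λ = (3·29² + 5)/(2·4) ≡ 46/8. 8⁻¹ ≡ 64 (mod 73), so λ ≡ 46·64 ≡ 24.
  x = λ² - 29 - 29 = 576 - 58 ≡ 7; y = λ·(29 - 7) - 4 ≡ 13. → (7, 13)
double: tangent at (7, 13): λ = (3·7² + 5)/(2·13) ≡ 6/26. 26⁻¹ ≡ 59 (mod 73), so λ ≡ 6·59 ≡ 62.
  x = λ² - 7 - 7 = 3844 - 14 ≡ 34; y = λ·(7 - 34) - 13 ≡ 65. → (34, 65)
add Q: (34, 65) + (29, 4). λ = (4 - 65)/(29 - 34) ≡ 12/68 mod 73. 68⁻¹ ≡ 29 (mod 73), so λ ≡ 56.
  x = λ² - 34 - 29 = 3136 - 63 ≡ 7; y = λ·(34 - 7) - 65 ≡ 60. → (7, 60)
double: tangent at (7, 60): λ = (3·7² + 5)/(2·60) ≡ 6/47. 47⁻¹ ≡ 14 (mod 73) since 47·14 = 658 ≡ 1, so λ ≡ 6·14 ≡ 11.
  x = λ² - 7 - 7 = 121 - 14 ≡ 34; y = λ·(7 - 34) - 60 ≡ 8. → (34, 8)

(34, 8)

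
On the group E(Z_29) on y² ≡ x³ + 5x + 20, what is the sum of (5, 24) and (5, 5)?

The two points share x = 5 and their y-coordinates satisfy 24 + 5 ≡ 0 (mod 29), so they are inverses. Their sum is O.

O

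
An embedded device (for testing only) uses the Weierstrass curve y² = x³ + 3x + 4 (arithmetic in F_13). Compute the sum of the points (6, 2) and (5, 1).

(6, 2) + (5, 1). λ = (1 - 2)/(5 - 6) ≡ 12/12 mod 13. 12⁻¹ ≡ 12 (mod 13) since 12·12 = 144 ≡ 1, so λ ≡ 1.
  x = λ² - 6 - 5 = 1 - 11 ≡ 3; y = λ·(6 - 3) - 2 ≡ 1. → (3, 1)

(3, 1)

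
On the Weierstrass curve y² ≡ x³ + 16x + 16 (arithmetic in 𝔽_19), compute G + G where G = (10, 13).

(0, 15)

tangent at (10, 13): λ = (3·10² + 16)/(2·13) ≡ 12/7. 7⁻¹ ≡ 11 (mod 19), so λ ≡ 12·11 ≡ 18.
  x = λ² - 10 - 10 = 324 - 20 ≡ 0; y = λ·(10 - 0) - 13 ≡ 15. → (0, 15)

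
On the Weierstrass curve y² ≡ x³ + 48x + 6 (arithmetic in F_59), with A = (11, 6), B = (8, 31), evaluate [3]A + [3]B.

First 3A:
Repeated addition: build up to 3A.
2A: tangent at (11, 6): λ = (3·11² + 48)/(2·6) ≡ 57/12. 12⁻¹ ≡ 5 (mod 59) since 12·5 = 60 ≡ 1, so λ ≡ 57·5 ≡ 49.
  x = λ² - 11 - 11 = 2401 - 22 ≡ 19; y = λ·(11 - 19) - 6 ≡ 15. → (19, 15)
3A: (19, 15) + (11, 6). λ = (6 - 15)/(11 - 19) ≡ 50/51 mod 59. 51⁻¹ ≡ 22 (mod 59) since 51·22 = 1122 ≡ 1, so λ ≡ 38.
  x = λ² - 19 - 11 = 1444 - 30 ≡ 57; y = λ·(19 - 57) - 15 ≡ 16. → (57, 16)
3A = (57, 16).
Next 3B:
Repeated addition: build up to 3B.
2B: tangent at (8, 31): λ = (3·8² + 48)/(2·31) ≡ 4/3. 3⁻¹ ≡ 20 (mod 59), so λ ≡ 4·20 ≡ 21.
  x = λ² - 8 - 8 = 441 - 16 ≡ 12; y = λ·(8 - 12) - 31 ≡ 3. → (12, 3)
3B: (12, 3) + (8, 31). λ = (31 - 3)/(8 - 12) ≡ 28/55 mod 59. 55⁻¹ ≡ 44 (mod 59), so λ ≡ 52.
  x = λ² - 12 - 8 = 2704 - 20 ≡ 29; y = λ·(12 - 29) - 3 ≡ 57. → (29, 57)
3B = (29, 57).
Finally 3A + 3B:
(57, 16) + (29, 57). λ = (57 - 16)/(29 - 57) ≡ 41/31 mod 59. 31⁻¹ ≡ 40 (mod 59) since 31·40 = 1240 ≡ 1, so λ ≡ 47.
  x = λ² - 57 - 29 = 2209 - 86 ≡ 58; y = λ·(57 - 58) - 16 ≡ 55. → (58, 55)

(58, 55)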